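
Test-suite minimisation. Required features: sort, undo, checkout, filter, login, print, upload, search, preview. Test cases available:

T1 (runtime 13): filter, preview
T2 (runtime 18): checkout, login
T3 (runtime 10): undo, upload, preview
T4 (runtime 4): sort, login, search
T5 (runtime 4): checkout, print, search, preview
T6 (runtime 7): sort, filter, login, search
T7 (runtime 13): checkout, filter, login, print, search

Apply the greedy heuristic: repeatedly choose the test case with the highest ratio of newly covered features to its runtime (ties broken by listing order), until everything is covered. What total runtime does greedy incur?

Pick 1: T5 adds 4 new (checkout, print, search, preview) at runtime 4 (ratio 4/4).
Pick 2: T4 adds 2 new (sort, login) at runtime 4 (ratio 2/4).
Pick 3: T3 adds 2 new (undo, upload) at runtime 10 (ratio 2/10).
Pick 4: T6 adds 1 new (filter) at runtime 7 (ratio 1/7).
Greedy total runtime: 4 + 4 + 10 + 7 = 25. (The true optimum is 21, so greedy overshoots here.)

25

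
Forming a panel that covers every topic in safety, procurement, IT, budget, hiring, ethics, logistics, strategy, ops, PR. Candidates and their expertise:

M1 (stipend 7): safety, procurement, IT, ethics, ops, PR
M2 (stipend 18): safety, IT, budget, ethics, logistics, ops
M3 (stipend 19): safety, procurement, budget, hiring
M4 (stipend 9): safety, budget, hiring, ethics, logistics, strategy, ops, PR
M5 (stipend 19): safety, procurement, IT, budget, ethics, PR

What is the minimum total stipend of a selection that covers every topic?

16

M1, M4 cover every topic at stipend 7 + 9 = 16.
Any cover uses at least 2 members; among all covering selections none totals below 16.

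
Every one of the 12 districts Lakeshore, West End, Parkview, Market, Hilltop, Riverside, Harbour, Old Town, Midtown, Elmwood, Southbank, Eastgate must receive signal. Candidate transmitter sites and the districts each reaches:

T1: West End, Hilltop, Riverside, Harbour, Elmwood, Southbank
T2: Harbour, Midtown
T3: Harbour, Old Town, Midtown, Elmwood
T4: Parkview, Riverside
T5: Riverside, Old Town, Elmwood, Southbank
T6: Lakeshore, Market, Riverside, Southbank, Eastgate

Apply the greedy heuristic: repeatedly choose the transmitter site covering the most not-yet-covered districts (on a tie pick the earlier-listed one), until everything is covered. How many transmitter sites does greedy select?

Pick 1: T1 covers 6 new districts (West End, Hilltop, Riverside, Harbour, Elmwood, Southbank).
Pick 2: T6 covers 3 new districts (Lakeshore, Market, Eastgate).
Pick 3: T3 covers 2 new districts (Old Town, Midtown).
Pick 4: T4 covers 1 new districts (Parkview).
Greedy uses 4 transmitter sites.

4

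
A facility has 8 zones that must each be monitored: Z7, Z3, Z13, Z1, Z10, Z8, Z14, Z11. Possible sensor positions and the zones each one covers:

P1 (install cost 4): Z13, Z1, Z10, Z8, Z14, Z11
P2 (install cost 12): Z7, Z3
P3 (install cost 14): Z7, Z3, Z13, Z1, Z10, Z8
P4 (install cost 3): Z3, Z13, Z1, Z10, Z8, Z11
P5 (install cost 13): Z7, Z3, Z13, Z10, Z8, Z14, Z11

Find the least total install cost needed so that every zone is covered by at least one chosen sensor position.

16

P1, P2 cover every zone at install cost 4 + 12 = 16.
Any cover uses at least 2 sensor positions; among all covering selections none totals below 16.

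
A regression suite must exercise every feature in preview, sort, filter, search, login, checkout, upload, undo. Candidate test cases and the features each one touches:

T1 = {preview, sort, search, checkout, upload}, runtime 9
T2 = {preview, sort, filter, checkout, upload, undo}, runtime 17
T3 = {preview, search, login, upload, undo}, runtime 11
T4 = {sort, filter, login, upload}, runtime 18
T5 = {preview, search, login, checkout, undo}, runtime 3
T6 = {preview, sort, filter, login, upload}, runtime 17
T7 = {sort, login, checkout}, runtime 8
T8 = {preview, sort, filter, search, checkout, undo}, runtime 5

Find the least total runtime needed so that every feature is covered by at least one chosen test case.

T3, T8 cover every feature at runtime 11 + 5 = 16.
Any cover uses at least 2 test cases; among all covering selections none totals below 16.

16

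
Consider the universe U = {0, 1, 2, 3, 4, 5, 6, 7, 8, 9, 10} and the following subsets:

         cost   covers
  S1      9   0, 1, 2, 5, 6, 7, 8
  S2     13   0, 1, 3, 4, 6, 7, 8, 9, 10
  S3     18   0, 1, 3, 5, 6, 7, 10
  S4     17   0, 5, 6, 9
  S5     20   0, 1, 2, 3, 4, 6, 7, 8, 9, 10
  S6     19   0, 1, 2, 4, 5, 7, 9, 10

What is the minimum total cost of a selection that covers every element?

S1, S2 cover every element at cost 9 + 13 = 22.
Any cover uses at least 2 sets; among all covering selections none totals below 22.

22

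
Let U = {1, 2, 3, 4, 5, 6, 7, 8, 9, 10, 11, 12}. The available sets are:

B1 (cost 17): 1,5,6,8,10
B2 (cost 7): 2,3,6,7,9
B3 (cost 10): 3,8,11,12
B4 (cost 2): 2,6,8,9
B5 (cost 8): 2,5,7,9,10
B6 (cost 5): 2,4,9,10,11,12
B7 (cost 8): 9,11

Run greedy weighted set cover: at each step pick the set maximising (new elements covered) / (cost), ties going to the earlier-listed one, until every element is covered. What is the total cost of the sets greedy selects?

39

Pick 1: B4 adds 4 new (2, 6, 8, 9) at cost 2 (ratio 4/2).
Pick 2: B6 adds 4 new (4, 10, 11, 12) at cost 5 (ratio 4/5).
Pick 3: B2 adds 2 new (3, 7) at cost 7 (ratio 2/7).
Pick 4: B5 adds 1 new (5) at cost 8 (ratio 1/8).
Pick 5: B1 adds 1 new (1) at cost 17 (ratio 1/17).
Greedy total cost: 2 + 5 + 7 + 8 + 17 = 39. (The true optimum is 29, so greedy overshoots here.)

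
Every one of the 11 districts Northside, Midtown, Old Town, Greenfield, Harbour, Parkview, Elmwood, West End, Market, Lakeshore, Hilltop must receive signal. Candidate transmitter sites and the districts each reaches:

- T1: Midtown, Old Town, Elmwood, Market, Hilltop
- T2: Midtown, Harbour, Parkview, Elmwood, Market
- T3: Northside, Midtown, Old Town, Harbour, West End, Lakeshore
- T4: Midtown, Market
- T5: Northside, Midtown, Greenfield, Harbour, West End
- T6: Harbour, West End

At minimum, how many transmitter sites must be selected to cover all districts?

T1, T2, T3, T5 together cover {Northside, Midtown, Old Town, Greenfield, Harbour, Parkview, Elmwood, West End, Market, Lakeshore, Hilltop} — every district.
No 3 of the 6 transmitter sites cover everything (all 20 triples fall short), so 4 is minimum.

4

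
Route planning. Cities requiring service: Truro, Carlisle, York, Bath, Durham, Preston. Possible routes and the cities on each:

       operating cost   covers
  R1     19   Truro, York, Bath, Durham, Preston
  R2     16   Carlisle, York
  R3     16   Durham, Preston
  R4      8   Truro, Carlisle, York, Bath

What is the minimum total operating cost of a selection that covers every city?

24

R3, R4 cover every city at operating cost 16 + 8 = 24.
Any cover uses at least 2 routes; among all covering selections none totals below 24.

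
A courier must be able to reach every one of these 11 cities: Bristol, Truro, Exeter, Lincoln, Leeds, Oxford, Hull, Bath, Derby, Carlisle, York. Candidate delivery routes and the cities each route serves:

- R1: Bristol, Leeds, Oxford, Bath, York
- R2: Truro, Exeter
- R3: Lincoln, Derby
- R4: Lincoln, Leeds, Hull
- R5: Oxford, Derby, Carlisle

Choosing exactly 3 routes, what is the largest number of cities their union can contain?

9

Choosing R1, R2, R3 covers {Bristol, Truro, Exeter, Lincoln, Leeds, Oxford, Bath, Derby, York} — 9 cities.
No choice of 3 routes does better; here Hull, Carlisle are left uncovered.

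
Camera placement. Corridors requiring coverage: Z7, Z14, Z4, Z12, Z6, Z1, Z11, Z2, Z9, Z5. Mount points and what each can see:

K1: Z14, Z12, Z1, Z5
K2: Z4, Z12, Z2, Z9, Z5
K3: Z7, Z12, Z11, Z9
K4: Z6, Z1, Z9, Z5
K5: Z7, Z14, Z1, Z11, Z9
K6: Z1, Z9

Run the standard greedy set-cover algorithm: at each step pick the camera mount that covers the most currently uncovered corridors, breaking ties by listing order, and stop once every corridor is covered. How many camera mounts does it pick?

3

Pick 1: K2 covers 5 new corridors (Z4, Z12, Z2, Z9, Z5).
Pick 2: K5 covers 4 new corridors (Z7, Z14, Z1, Z11).
Pick 3: K4 covers 1 new corridors (Z6).
Greedy uses 3 camera mounts.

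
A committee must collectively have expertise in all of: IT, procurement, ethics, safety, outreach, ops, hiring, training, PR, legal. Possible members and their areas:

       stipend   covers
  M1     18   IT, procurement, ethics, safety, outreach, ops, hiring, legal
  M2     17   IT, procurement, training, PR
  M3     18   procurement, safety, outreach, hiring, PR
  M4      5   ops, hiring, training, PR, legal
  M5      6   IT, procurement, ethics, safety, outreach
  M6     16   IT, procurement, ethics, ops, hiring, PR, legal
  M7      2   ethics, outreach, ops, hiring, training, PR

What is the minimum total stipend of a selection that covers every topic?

11

M4, M5 cover every topic at stipend 5 + 6 = 11.
Any cover uses at least 2 members; among all covering selections none totals below 11.
Greedy by coverage-per-stipend would pick M7, M5, M4 for 13 — worse than the optimum 11.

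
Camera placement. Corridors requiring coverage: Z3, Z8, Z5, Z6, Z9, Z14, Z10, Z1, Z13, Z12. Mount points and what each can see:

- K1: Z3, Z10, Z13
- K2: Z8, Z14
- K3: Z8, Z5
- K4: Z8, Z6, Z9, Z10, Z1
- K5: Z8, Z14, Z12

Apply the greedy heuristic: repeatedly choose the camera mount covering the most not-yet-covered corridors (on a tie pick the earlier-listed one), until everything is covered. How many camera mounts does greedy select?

Pick 1: K4 covers 5 new corridors (Z8, Z6, Z9, Z10, Z1).
Pick 2: K1 covers 2 new corridors (Z3, Z13).
Pick 3: K5 covers 2 new corridors (Z14, Z12).
Pick 4: K3 covers 1 new corridors (Z5).
Greedy uses 4 camera mounts.

4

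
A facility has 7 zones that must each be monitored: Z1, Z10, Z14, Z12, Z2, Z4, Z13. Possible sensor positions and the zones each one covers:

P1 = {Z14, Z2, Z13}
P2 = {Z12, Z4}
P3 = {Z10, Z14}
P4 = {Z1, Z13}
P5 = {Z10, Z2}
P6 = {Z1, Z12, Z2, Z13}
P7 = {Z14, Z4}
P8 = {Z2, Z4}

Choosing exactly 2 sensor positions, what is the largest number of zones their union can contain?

Choosing P3, P6 covers {Z1, Z10, Z14, Z12, Z2, Z13} — 6 zones.
No choice of 2 sensor positions does better; here Z4 is left uncovered.

6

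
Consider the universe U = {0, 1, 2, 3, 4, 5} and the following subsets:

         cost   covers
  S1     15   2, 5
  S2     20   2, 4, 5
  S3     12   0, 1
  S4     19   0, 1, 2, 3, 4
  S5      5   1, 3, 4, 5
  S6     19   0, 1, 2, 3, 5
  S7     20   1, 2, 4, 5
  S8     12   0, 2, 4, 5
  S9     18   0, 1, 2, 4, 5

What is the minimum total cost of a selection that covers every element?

17

S5, S8 cover every element at cost 5 + 12 = 17.
Any cover uses at least 2 sets; among all covering selections none totals below 17.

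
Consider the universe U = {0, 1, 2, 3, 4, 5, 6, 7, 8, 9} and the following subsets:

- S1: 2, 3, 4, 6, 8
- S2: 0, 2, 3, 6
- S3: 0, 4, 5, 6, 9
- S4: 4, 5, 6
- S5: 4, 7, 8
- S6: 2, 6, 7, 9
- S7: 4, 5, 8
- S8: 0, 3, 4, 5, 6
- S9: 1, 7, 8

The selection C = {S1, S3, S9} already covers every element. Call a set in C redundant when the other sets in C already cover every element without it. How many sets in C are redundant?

Drop S1: 2, 3 uncovered — not redundant.
Drop S3: 0, 5, 9 uncovered — not redundant.
Drop S9: 1, 7 uncovered — not redundant.
None of the sets in C is redundant.

0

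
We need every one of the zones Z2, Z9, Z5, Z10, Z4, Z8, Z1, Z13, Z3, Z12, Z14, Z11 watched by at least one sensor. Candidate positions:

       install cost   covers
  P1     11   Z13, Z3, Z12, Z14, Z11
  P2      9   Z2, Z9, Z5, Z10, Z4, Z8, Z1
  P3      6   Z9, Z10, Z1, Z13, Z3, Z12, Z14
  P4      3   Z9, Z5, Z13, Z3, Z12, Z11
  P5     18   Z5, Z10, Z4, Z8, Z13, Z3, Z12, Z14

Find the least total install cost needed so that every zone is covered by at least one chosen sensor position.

P2, P3, P4 cover every zone at install cost 9 + 6 + 3 = 18.
Any cover uses at least 2 sensor positions; among all covering selections none totals below 18.

18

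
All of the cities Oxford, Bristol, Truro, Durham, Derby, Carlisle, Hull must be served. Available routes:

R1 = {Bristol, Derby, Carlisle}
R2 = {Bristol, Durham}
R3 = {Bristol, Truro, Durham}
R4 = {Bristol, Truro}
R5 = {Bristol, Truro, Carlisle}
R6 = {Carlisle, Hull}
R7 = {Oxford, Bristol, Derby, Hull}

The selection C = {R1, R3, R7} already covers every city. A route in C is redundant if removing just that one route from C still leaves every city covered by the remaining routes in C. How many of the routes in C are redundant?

0

Drop R1: Carlisle uncovered — not redundant.
Drop R3: Truro, Durham uncovered — not redundant.
Drop R7: Oxford, Hull uncovered — not redundant.
None of the routes in C is redundant.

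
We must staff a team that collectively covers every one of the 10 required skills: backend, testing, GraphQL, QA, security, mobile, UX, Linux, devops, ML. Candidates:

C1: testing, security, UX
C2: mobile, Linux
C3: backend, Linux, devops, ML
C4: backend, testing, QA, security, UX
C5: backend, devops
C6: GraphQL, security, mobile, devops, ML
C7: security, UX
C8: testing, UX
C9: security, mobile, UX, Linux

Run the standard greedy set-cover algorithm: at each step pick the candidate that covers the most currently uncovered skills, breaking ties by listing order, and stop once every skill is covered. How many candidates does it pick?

Pick 1: C4 covers 5 new skills (backend, testing, QA, security, UX).
Pick 2: C6 covers 4 new skills (GraphQL, mobile, devops, ML).
Pick 3: C2 covers 1 new skills (Linux).
Greedy uses 3 candidates.

3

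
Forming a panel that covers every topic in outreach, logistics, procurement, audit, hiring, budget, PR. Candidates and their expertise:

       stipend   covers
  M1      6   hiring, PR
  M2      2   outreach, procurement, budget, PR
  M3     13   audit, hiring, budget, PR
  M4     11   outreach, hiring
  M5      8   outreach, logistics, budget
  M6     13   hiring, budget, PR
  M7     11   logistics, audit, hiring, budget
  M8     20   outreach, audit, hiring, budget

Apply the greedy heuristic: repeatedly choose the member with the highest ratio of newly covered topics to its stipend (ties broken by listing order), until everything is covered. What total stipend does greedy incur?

Pick 1: M2 adds 4 new (outreach, procurement, budget, PR) at stipend 2 (ratio 4/2).
Pick 2: M7 adds 3 new (logistics, audit, hiring) at stipend 11 (ratio 3/11).
Greedy total stipend: 2 + 11 = 13.

13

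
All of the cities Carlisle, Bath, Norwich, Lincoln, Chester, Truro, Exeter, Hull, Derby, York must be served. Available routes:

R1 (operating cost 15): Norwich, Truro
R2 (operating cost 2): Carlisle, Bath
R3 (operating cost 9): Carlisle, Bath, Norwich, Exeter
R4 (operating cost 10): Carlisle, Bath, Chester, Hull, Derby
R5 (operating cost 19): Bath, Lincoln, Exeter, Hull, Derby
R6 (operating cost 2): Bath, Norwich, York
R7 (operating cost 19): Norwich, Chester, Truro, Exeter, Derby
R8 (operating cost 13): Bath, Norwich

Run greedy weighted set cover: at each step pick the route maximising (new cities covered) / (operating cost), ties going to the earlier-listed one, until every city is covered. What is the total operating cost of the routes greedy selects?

57

Pick 1: R6 adds 3 new (Bath, Norwich, York) at operating cost 2 (ratio 3/2).
Pick 2: R2 adds 1 new (Carlisle) at operating cost 2 (ratio 1/2).
Pick 3: R4 adds 3 new (Chester, Hull, Derby) at operating cost 10 (ratio 3/10).
Pick 4: R3 adds 1 new (Exeter) at operating cost 9 (ratio 1/9).
Pick 5: R1 adds 1 new (Truro) at operating cost 15 (ratio 1/15).
Pick 6: R5 adds 1 new (Lincoln) at operating cost 19 (ratio 1/19).
Greedy total operating cost: 2 + 2 + 10 + 9 + 15 + 19 = 57. (The true optimum is 42, so greedy overshoots here.)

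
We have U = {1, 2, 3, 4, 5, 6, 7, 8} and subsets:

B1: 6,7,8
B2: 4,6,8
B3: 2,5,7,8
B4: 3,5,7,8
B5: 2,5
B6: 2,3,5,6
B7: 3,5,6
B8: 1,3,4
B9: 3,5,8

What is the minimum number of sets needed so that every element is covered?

3

B1, B3, B8 together cover {1, 2, 3, 4, 5, 6, 7, 8} — every element.
No 2 of the 9 sets cover everything (all 36 pairs fall short), so 3 is minimum.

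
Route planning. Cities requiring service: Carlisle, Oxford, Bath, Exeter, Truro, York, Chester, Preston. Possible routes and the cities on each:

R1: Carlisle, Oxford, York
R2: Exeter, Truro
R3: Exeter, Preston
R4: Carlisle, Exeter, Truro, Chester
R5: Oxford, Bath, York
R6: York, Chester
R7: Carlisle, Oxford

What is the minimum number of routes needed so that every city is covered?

R3, R4, R5 together cover {Carlisle, Oxford, Bath, Exeter, Truro, York, Chester, Preston} — every city.
No 2 of the 7 routes cover everything (all 21 pairs fall short), so 3 is minimum.

3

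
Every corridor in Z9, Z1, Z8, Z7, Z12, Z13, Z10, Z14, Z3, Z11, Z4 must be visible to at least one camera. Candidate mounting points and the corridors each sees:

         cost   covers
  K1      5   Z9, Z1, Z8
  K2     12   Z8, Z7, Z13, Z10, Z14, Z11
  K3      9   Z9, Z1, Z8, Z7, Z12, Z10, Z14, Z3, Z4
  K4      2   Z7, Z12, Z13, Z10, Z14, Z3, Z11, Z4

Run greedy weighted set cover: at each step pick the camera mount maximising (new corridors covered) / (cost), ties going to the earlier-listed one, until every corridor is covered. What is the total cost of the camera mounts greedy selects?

Pick 1: K4 adds 8 new (Z7, Z12, Z13, Z10, Z14, Z3, Z11, Z4) at cost 2 (ratio 8/2).
Pick 2: K1 adds 3 new (Z9, Z1, Z8) at cost 5 (ratio 3/5).
Greedy total cost: 2 + 5 = 7.

7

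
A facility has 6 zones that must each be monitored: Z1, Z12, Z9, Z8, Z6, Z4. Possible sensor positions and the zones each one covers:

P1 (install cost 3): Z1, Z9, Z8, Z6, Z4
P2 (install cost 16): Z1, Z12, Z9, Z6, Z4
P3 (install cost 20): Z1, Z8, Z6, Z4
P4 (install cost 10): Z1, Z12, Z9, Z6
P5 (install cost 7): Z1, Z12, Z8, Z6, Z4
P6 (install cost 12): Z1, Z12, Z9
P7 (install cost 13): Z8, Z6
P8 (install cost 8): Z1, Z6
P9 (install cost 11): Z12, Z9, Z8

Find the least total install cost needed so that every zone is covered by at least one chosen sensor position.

P1, P5 cover every zone at install cost 3 + 7 = 10.
Any cover uses at least 2 sensor positions; among all covering selections none totals below 10.

10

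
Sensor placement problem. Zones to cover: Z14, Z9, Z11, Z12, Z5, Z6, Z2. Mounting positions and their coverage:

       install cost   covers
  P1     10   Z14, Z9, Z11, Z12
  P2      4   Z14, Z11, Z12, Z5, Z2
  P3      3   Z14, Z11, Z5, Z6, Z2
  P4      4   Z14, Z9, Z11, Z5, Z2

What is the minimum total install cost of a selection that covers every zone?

11

P2, P3, P4 cover every zone at install cost 4 + 3 + 4 = 11.
Any cover uses at least 2 sensor positions; among all covering selections none totals below 11.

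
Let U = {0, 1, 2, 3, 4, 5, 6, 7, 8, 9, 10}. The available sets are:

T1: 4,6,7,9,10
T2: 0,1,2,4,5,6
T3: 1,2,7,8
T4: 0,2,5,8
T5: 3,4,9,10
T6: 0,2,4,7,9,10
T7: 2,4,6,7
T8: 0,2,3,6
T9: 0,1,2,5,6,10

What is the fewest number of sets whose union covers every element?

3

T2, T3, T5 together cover {0, 1, 2, 3, 4, 5, 6, 7, 8, 9, 10} — every element.
No 2 of the 9 sets cover everything (all 36 pairs fall short), so 3 is minimum.
Greedy (largest uncovered first) would take T2, T1, T3, T5 — 4 sets — but 3 suffice.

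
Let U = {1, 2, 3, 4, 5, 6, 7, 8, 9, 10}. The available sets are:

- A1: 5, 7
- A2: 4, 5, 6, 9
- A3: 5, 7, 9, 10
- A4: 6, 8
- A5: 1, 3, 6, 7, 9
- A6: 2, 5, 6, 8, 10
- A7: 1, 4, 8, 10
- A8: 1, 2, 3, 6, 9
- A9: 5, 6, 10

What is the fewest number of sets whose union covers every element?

A1, A7, A8 together cover {1, 2, 3, 4, 5, 6, 7, 8, 9, 10} — every element.
No 2 of the 9 sets cover everything (all 36 pairs fall short), so 3 is minimum.

3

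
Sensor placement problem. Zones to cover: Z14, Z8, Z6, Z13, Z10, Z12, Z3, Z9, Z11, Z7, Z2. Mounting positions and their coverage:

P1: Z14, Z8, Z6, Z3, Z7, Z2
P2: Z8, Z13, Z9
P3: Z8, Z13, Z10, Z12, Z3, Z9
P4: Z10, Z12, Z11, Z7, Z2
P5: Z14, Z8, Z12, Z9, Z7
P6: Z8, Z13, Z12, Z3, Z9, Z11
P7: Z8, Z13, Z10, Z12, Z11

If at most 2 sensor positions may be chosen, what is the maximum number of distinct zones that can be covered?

10

Choosing P1, P3 covers {Z14, Z8, Z6, Z13, Z10, Z12, Z3, Z9, Z7, Z2} — 10 zones.
No choice of 2 sensor positions does better; here Z11 is left uncovered.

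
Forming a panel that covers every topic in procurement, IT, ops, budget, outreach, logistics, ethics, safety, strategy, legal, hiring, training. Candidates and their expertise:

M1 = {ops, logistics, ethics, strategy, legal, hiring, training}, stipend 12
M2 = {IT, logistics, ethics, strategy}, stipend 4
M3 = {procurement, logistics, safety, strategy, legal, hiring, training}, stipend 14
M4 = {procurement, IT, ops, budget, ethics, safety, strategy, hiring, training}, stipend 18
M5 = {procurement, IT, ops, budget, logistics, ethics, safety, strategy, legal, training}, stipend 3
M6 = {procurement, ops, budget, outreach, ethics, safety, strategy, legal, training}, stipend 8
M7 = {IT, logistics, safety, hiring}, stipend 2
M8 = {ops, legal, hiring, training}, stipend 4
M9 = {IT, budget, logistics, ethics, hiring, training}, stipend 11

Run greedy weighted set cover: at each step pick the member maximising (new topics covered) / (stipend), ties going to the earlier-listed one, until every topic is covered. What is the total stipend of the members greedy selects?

13

Pick 1: M5 adds 10 new (procurement, IT, ops, budget, logistics, ethics, safety, strategy, legal, training) at stipend 3 (ratio 10/3).
Pick 2: M7 adds 1 new (hiring) at stipend 2 (ratio 1/2).
Pick 3: M6 adds 1 new (outreach) at stipend 8 (ratio 1/8).
Greedy total stipend: 3 + 2 + 8 = 13. (The true optimum is 10, so greedy overshoots here.)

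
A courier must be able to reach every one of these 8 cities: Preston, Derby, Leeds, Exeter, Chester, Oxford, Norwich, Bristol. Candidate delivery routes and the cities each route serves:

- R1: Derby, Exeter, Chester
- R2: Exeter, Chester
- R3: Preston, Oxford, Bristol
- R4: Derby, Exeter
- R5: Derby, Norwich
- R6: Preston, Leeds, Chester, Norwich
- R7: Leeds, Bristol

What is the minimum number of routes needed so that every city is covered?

3

R1, R3, R6 together cover {Preston, Derby, Leeds, Exeter, Chester, Oxford, Norwich, Bristol} — every city.
No 2 of the 7 routes cover everything (all 21 pairs fall short), so 3 is minimum.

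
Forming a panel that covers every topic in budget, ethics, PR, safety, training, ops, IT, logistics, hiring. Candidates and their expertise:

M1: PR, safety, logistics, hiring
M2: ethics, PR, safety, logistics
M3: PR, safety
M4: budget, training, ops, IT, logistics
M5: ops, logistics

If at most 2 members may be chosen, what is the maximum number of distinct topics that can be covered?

8

Choosing M1, M4 covers {budget, PR, safety, training, ops, IT, logistics, hiring} — 8 topics.
No choice of 2 members does better; here ethics is left uncovered.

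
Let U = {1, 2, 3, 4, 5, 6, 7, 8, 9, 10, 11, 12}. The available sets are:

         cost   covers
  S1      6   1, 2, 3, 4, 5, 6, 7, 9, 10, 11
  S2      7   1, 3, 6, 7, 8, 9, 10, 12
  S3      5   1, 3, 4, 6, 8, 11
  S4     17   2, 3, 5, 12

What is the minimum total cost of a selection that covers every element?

13

S1, S2 cover every element at cost 6 + 7 = 13.
Any cover uses at least 2 sets; among all covering selections none totals below 13.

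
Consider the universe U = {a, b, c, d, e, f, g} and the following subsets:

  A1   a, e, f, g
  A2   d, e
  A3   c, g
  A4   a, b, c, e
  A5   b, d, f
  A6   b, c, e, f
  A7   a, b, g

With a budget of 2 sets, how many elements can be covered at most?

Choosing A1, A4 covers {a, b, c, e, f, g} — 6 elements.
No choice of 2 sets does better; here d is left uncovered.

6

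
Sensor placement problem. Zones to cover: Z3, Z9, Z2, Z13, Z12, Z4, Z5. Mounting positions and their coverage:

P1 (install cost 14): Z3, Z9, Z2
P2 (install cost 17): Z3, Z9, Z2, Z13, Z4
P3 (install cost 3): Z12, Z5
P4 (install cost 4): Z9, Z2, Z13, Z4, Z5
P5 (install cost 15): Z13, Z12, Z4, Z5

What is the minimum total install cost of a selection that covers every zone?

P2, P3 cover every zone at install cost 17 + 3 = 20.
Any cover uses at least 2 sensor positions; among all covering selections none totals below 20.

20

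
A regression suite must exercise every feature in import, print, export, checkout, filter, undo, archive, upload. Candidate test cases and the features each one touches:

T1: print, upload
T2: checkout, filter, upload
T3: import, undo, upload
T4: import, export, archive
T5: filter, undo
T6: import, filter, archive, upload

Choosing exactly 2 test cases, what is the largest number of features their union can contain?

Choosing T2, T4 covers {import, export, checkout, filter, archive, upload} — 6 features.
No choice of 2 test cases does better; here print, undo are left uncovered.

6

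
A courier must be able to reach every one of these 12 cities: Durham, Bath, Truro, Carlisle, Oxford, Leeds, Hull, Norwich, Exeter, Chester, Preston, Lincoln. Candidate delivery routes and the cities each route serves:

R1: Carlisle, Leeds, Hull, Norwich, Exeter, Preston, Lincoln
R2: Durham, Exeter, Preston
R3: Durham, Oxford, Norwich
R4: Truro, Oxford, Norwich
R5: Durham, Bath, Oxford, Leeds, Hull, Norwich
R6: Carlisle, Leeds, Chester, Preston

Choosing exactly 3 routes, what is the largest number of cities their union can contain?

Choosing R1, R4, R5 covers {Durham, Bath, Truro, Carlisle, Oxford, Leeds, Hull, Norwich, Exeter, Preston, Lincoln} — 11 cities.
No choice of 3 routes does better; here Chester is left uncovered.

11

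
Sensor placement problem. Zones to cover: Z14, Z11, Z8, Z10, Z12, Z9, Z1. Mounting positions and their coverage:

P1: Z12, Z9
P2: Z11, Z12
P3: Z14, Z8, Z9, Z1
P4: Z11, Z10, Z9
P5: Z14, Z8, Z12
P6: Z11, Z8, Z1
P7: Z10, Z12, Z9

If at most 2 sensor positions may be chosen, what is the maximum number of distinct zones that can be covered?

Choosing P2, P3 covers {Z14, Z11, Z8, Z12, Z9, Z1} — 6 zones.
No choice of 2 sensor positions does better; here Z10 is left uncovered.

6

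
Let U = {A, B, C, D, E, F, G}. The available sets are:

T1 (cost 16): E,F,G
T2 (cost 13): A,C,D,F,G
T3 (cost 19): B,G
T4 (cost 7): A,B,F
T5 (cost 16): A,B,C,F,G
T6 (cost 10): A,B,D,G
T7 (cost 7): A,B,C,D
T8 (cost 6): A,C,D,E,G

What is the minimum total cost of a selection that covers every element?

T4, T8 cover every element at cost 7 + 6 = 13.
Any cover uses at least 2 sets; among all covering selections none totals below 13.

13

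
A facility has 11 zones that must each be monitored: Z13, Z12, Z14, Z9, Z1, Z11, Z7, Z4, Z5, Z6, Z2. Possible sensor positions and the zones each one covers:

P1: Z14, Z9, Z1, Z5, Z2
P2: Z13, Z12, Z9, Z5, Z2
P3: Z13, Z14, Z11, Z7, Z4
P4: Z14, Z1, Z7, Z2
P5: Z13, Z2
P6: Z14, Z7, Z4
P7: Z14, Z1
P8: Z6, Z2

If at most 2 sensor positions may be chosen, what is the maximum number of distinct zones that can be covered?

9

Choosing P1, P3 covers {Z13, Z14, Z9, Z1, Z11, Z7, Z4, Z5, Z2} — 9 zones.
No choice of 2 sensor positions does better; here Z12, Z6 are left uncovered.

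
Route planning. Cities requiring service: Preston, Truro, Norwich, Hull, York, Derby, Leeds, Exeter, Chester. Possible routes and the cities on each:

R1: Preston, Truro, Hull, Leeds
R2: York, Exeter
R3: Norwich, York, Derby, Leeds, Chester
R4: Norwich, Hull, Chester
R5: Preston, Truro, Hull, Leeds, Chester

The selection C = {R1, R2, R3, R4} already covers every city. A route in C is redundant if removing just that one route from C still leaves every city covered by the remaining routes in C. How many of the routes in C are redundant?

1

Drop R1: Preston, Truro uncovered — not redundant.
Drop R2: Exeter uncovered — not redundant.
Drop R3: Derby uncovered — not redundant.
Drop R4: the rest still cover every city — redundant.
1 redundant: R4.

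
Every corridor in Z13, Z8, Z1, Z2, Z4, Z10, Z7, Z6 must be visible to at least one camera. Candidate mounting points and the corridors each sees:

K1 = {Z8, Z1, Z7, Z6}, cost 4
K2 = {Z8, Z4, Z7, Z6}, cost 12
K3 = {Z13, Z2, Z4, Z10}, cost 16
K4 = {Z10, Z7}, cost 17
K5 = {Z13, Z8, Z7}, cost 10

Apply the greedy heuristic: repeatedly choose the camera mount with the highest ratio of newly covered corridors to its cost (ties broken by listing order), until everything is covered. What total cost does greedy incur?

Pick 1: K1 adds 4 new (Z8, Z1, Z7, Z6) at cost 4 (ratio 4/4).
Pick 2: K3 adds 4 new (Z13, Z2, Z4, Z10) at cost 16 (ratio 4/16).
Greedy total cost: 4 + 16 = 20.

20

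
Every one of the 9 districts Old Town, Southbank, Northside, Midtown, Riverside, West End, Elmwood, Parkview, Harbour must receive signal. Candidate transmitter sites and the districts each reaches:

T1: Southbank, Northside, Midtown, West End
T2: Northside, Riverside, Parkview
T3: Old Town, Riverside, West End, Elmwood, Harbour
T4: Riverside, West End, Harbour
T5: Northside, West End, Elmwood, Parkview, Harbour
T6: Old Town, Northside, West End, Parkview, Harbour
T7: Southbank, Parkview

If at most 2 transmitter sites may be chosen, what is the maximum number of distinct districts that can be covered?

8

Choosing T1, T3 covers {Old Town, Southbank, Northside, Midtown, Riverside, West End, Elmwood, Harbour} — 8 districts.
No choice of 2 transmitter sites does better; here Parkview is left uncovered.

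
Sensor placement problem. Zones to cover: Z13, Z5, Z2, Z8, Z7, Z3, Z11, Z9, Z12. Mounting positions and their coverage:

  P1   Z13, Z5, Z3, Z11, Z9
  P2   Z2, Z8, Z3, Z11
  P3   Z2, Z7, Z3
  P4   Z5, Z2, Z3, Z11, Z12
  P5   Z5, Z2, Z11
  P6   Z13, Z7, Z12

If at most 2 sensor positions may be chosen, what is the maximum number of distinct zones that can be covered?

Choosing P1, P2 covers {Z13, Z5, Z2, Z8, Z3, Z11, Z9} — 7 zones.
No choice of 2 sensor positions does better; here Z7, Z12 are left uncovered.

7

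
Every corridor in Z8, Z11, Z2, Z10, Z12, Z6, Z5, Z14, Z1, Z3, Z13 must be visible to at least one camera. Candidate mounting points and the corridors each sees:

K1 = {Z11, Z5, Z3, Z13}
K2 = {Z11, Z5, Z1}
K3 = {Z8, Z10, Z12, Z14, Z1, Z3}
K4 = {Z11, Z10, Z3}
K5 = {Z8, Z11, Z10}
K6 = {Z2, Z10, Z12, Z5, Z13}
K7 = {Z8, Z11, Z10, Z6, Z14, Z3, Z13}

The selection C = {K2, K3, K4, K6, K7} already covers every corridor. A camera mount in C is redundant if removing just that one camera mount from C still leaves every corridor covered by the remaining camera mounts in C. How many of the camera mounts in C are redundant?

3

Drop K2: the rest still cover every corridor — redundant.
Drop K3: the rest still cover every corridor — redundant.
Drop K4: the rest still cover every corridor — redundant.
Drop K6: Z2 uncovered — not redundant.
Drop K7: Z6 uncovered — not redundant.
3 redundant: K2, K3, K4.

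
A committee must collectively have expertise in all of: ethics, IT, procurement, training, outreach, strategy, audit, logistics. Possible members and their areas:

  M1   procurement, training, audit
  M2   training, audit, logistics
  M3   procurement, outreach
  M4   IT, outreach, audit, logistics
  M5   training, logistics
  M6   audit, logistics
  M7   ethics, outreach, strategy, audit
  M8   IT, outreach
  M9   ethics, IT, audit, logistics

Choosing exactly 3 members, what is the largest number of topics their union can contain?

Choosing M1, M4, M7 covers {ethics, IT, procurement, training, outreach, strategy, audit, logistics} — 8 topics.
That is all 8 topics.

8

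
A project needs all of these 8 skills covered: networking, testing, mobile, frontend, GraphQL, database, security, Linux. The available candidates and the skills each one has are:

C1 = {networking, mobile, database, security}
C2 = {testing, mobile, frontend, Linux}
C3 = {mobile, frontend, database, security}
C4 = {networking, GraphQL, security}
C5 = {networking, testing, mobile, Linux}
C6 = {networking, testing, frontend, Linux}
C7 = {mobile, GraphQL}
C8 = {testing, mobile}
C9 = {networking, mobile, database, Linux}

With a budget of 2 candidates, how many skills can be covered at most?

7

Choosing C1, C2 covers {networking, testing, mobile, frontend, database, security, Linux} — 7 skills.
No choice of 2 candidates does better; here GraphQL is left uncovered.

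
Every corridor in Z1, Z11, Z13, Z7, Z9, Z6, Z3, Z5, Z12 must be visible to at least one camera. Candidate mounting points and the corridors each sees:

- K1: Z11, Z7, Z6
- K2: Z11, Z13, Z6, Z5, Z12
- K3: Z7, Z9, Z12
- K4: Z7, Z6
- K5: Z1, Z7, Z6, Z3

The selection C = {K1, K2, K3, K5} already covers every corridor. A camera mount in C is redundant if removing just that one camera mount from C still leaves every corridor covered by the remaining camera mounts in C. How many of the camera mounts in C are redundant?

Drop K1: the rest still cover every corridor — redundant.
Drop K2: Z13, Z5 uncovered — not redundant.
Drop K3: Z9 uncovered — not redundant.
Drop K5: Z1, Z3 uncovered — not redundant.
1 redundant: K1.

1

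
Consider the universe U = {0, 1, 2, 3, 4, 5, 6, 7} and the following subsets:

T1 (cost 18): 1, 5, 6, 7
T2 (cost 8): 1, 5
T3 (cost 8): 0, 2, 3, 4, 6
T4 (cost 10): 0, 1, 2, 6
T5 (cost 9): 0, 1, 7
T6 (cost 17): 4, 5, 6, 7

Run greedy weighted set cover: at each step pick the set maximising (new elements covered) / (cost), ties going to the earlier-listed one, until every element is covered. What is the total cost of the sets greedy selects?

25

Pick 1: T3 adds 5 new (0, 2, 3, 4, 6) at cost 8 (ratio 5/8).
Pick 2: T2 adds 2 new (1, 5) at cost 8 (ratio 2/8).
Pick 3: T5 adds 1 new (7) at cost 9 (ratio 1/9).
Greedy total cost: 8 + 8 + 9 = 25.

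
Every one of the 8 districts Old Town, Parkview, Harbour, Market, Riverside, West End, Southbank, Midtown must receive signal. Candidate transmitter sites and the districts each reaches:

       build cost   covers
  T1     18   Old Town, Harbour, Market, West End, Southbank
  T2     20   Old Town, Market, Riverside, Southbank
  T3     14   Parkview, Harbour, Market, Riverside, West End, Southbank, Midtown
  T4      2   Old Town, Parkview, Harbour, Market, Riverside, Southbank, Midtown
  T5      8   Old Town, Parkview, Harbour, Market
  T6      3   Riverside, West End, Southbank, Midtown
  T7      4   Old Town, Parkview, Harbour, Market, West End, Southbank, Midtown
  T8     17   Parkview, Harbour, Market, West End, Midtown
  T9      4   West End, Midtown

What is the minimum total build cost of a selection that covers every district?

5

T4, T6 cover every district at build cost 2 + 3 = 5.
Any cover uses at least 2 transmitter sites; among all covering selections none totals below 5.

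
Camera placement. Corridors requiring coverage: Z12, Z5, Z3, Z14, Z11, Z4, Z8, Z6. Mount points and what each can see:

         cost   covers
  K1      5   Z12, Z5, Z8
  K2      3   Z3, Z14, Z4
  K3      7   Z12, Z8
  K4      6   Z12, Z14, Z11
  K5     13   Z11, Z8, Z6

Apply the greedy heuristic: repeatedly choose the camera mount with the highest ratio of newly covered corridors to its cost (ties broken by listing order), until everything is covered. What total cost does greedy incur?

27

Pick 1: K2 adds 3 new (Z3, Z14, Z4) at cost 3 (ratio 3/3).
Pick 2: K1 adds 3 new (Z12, Z5, Z8) at cost 5 (ratio 3/5).
Pick 3: K4 adds 1 new (Z11) at cost 6 (ratio 1/6).
Pick 4: K5 adds 1 new (Z6) at cost 13 (ratio 1/13).
Greedy total cost: 3 + 5 + 6 + 13 = 27. (The true optimum is 21, so greedy overshoots here.)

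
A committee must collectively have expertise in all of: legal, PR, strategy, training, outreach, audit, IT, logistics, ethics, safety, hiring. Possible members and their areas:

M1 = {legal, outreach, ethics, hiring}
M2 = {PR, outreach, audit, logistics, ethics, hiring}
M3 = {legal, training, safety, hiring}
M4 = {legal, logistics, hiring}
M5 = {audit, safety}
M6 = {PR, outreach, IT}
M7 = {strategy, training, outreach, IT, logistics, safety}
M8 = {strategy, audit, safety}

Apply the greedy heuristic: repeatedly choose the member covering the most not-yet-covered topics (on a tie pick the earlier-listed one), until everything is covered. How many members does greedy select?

Pick 1: M2 covers 6 new topics (PR, outreach, audit, logistics, ethics, hiring).
Pick 2: M7 covers 4 new topics (strategy, training, IT, safety).
Pick 3: M1 covers 1 new topics (legal).
Greedy uses 3 members.

3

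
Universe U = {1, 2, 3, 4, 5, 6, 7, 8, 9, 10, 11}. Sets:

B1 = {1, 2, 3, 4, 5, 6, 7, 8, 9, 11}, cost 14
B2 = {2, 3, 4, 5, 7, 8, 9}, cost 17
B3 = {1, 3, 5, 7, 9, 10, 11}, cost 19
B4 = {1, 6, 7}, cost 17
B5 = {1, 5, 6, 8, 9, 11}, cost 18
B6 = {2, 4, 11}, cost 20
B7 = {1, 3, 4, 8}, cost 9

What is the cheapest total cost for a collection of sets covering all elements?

33

B1, B3 cover every element at cost 14 + 19 = 33.
Any cover uses at least 2 sets; among all covering selections none totals below 33.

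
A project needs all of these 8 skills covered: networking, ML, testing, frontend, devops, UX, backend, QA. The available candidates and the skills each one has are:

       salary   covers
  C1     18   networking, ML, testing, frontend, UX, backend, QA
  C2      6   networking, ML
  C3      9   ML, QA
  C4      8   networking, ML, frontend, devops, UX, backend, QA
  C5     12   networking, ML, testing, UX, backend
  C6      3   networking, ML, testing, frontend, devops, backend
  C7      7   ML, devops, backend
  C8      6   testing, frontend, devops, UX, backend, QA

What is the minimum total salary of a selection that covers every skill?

9

C6, C8 cover every skill at salary 3 + 6 = 9.
Any cover uses at least 2 candidates; among all covering selections none totals below 9.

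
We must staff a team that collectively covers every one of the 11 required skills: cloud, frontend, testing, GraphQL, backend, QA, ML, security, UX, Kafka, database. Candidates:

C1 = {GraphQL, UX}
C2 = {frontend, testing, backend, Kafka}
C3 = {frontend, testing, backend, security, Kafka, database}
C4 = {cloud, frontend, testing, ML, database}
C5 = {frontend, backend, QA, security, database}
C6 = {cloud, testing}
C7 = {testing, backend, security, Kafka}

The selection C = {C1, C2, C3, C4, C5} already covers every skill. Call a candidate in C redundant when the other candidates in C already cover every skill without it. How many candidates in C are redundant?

Drop C1: GraphQL, UX uncovered — not redundant.
Drop C2: the rest still cover every skill — redundant.
Drop C3: the rest still cover every skill — redundant.
Drop C4: cloud, ML uncovered — not redundant.
Drop C5: QA uncovered — not redundant.
2 redundant: C2, C3.

2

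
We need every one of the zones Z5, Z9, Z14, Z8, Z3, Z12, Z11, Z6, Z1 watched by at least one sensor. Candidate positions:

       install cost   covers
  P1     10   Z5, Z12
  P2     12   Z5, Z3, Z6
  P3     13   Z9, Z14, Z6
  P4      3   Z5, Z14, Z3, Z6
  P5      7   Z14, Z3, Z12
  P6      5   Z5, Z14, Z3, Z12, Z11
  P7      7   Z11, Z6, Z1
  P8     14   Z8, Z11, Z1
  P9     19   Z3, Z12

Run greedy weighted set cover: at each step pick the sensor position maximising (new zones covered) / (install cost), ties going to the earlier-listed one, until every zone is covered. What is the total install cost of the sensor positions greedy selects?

Pick 1: P4 adds 4 new (Z5, Z14, Z3, Z6) at install cost 3 (ratio 4/3).
Pick 2: P6 adds 2 new (Z12, Z11) at install cost 5 (ratio 2/5).
Pick 3: P7 adds 1 new (Z1) at install cost 7 (ratio 1/7).
Pick 4: P3 adds 1 new (Z9) at install cost 13 (ratio 1/13).
Pick 5: P8 adds 1 new (Z8) at install cost 14 (ratio 1/14).
Greedy total install cost: 3 + 5 + 7 + 13 + 14 = 42. (The true optimum is 32, so greedy overshoots here.)

42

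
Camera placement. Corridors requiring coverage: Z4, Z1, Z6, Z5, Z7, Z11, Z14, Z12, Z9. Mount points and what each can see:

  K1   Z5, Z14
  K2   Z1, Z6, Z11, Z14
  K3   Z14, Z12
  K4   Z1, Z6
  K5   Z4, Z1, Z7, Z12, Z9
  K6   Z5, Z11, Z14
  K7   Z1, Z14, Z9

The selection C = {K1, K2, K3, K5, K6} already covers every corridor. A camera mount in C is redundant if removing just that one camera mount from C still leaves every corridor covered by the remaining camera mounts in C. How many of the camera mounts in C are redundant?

Drop K1: the rest still cover every corridor — redundant.
Drop K2: Z6 uncovered — not redundant.
Drop K3: the rest still cover every corridor — redundant.
Drop K5: Z4, Z7, Z9 uncovered — not redundant.
Drop K6: the rest still cover every corridor — redundant.
3 redundant: K1, K3, K6.

3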